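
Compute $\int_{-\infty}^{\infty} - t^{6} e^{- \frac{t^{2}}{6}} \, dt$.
$- 405 \sqrt{6} \sqrt{\pi}$

Begin with the known integral
$$J(a) = \int_{-\infty}^{\infty} - e^{- a t^{2}} \, dt = - \frac{\sqrt{\pi}}{\sqrt{a}}.$$

Differentiating under the integral sign brings down a factor of $(-t^2)$:
$$\frac{dJ}{da} = \int_{-\infty}^{\infty} t^{2} e^{- a t^{2}} \, dt = \frac{\sqrt{\pi}}{2 a^{\frac{3}{2}}}.$$

Repeating $3$ times in total — each differentiation brings down another $(-t^2)$ — gives
$$\frac{d^{3}J}{da^{3}} = \int_{-\infty}^{\infty} t^{6} e^{- a t^{2}} \, dt = \frac{15 \sqrt{\pi}}{8 a^{\frac{7}{2}}},$$
and the integrand here is $(-1)^{3}$ times the target integrand, so $I = (-1)^{3}\,\frac{d^{3}J}{da^{3}} = - \frac{15 \sqrt{\pi}}{8 a^{\frac{7}{2}}}$.

Setting $a = \frac{1}{6}$:
$$I = - 405 \sqrt{6} \sqrt{\pi}.$$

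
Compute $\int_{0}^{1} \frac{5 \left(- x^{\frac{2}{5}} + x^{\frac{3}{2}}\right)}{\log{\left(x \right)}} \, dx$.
$- \log{\left(\frac{537824}{9765625} \right)}$

Replace the exponent $\frac{2}{5}$ by a parameter $a$: let $I(a) = \int_{0}^{1} \frac{5 \left(x^{\frac{3}{2}} - x^{a}\right)}{\log{\left(x \right)}} \, dx$.

Since $\dfrac{\partial}{\partial a}\,x^{a} = x^{a} \ln x$, the $\ln x$ in the denominator cancels and
$$\frac{dI}{da} = \int_{0}^{1} -5 x^{a} \, dx = -5 \left[\frac{x^{a+1}}{a+1}\right]_0^1 = - \frac{5}{a + 1}.$$

Integrating with respect to $a$ gives $I(a) = - \log{\left(\frac{32 \left(a + 1\right)^{5}}{3125} \right)} + C$.

At $a = \frac{3}{2}$ the integrand is identically $0$, so $I(\frac{3}{2}) = 0$. The closed form gives $0$, hence $C = 0$.

Setting $a = \frac{2}{5}$:
$$I = - \log{\left(\frac{537824}{9765625} \right)}.$$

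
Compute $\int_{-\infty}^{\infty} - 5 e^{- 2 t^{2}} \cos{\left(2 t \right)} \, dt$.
$- \frac{5 \sqrt{2} \sqrt{\pi}}{2 e^{\frac{1}{2}}}$

Let $b$ denote the cosine frequency and define $I(b) = \int_{-\infty}^{\infty} - 5 e^{- 2 t^{2}} \cos{\left(b t \right)} \, dt$.

Differentiating under the integral sign,
$$I'(b) = \int_{-\infty}^{\infty} 5 t e^{- 2 t^{2}} \sin{\left(b t \right)} \, dt.$$

Integrate $\int_{-\infty}^{\infty} t \sin(b t)\, e^{- 2 t^{2}}\, dt$ by parts with $u = \sin(b t)$ and $dv = t\, e^{- 2 t^{2}}\, dt$, giving $v = - \frac{e^{- 2 t^{2}}}{4}$. The boundary term vanishes and
$$\int_{-\infty}^{\infty} t \sin(b t)\, e^{- 2 t^{2}}\, dt = \frac{b}{4} \int_{-\infty}^{\infty} \cos(b t)\, e^{- 2 t^{2}}\, dt,$$
so $I'(b) = - \frac{b}{4}\, I(b)$.

This is a separable first-order ODE; solving with the initial condition $I(0) = \int_{-\infty}^{\infty} - 5 e^{- 2 t^{2}}\,dt = - \frac{5 \sqrt{2} \sqrt{\pi}}{2}$ gives
$$I(b) = - \frac{5 \sqrt{2} \sqrt{\pi} e^{- \frac{b^{2}}{8}}}{2}.$$

Setting $b = 2$:
$$I = - \frac{5 \sqrt{2} \sqrt{\pi}}{2 e^{\frac{1}{2}}}.$$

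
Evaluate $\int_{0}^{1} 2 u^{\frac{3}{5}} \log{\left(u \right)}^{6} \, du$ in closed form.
$\frac{3515625}{65536}$

Start from the elementary integral
$$J(a) = \int_{0}^{1} 2 u^{a} \, du = \frac{2}{a + 1}.$$

Differentiating under the integral sign brings down a factor of $\ln u$:
$$\frac{dJ}{da} = \int_{0}^{1} 2 u^{a} \log{\left(u \right)} \, du = - \frac{2}{\left(a + 1\right)^{2}}.$$

Repeating $6$ times in total — each differentiation brings down another $\ln u$ — gives
$$\frac{d^{6}J}{da^{6}} = \int_{0}^{1} 2 u^{a} \log{\left(u \right)}^{6} \, du = \frac{1440}{\left(a + 1\right)^{7}},$$
and the integrand here is exactly the target integrand, so $I = \frac{1440}{\left(a + 1\right)^{7}}$.

Setting $a = \frac{3}{5}$:
$$I = \frac{3515625}{65536}.$$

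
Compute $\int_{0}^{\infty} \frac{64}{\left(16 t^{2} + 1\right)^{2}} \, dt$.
$4 \pi$

Recall the elementary integral
$$J(a) = \int_{0}^{\infty} \frac{1}{4 \left(a^{2} + t^{2}\right)} \, dt = \frac{\pi}{8 a}.$$

Differentiating under the integral sign with respect to $a$,
$$\frac{dJ}{da} = \int_{0}^{\infty} - \frac{a}{2 \left(a^{2} + t^{2}\right)^{2}} \, dt = - \frac{\pi}{8 a^{2}},$$
so $\int_{0}^{\infty} \frac{1}{4 \left(a^{2} + t^{2}\right)^{2}} \, dt = \frac{\pi}{16 a^{3}}$.

Setting $a = \frac{1}{4}$:
$$I = 4 \pi.$$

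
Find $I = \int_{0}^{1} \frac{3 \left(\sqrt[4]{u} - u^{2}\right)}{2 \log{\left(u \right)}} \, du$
$- \log{\left(\frac{24 \sqrt{15}}{25} \right)}$

Consider the one-parameter family: let $I(a) = \int_{0}^{1} \frac{3 \left(\sqrt[4]{u} - u^{a}\right)}{2 \log{\left(u \right)}} \, du$.

Since $\dfrac{\partial}{\partial a}\,u^{a} = u^{a} \ln u$, the $\ln u$ in the denominator cancels and
$$\frac{dI}{da} = \int_{0}^{1} - \frac{3}{2} u^{a} \, du = - \frac{3}{2} \left[\frac{u^{a+1}}{a+1}\right]_0^1 = - \frac{3}{2 a + 2}.$$

Integrating with respect to $a$ gives $I(a) = - \log{\left(\frac{8 \sqrt{5} \left(a + 1\right)^{\frac{3}{2}}}{25} \right)} + C$.

At $a = \frac{1}{4}$ the integrand is identically $0$, so $I(\frac{1}{4}) = 0$. The closed form gives $0$, hence $C = 0$.

Setting $a = 2$:
$$I = - \log{\left(\frac{24 \sqrt{15}}{25} \right)}.$$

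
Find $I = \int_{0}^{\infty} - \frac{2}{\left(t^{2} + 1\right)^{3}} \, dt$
$- \frac{3 \pi}{8}$

Start from the standard arctangent integral
$$J(a) = \int_{0}^{\infty} - \frac{2}{a^{2} + t^{2}} \, dt = - \frac{\pi}{a}.$$

Differentiating under the integral sign with respect to $a$,
$$\frac{dJ}{da} = \int_{0}^{\infty} \frac{4 a}{\left(a^{2} + t^{2}\right)^{2}} \, dt = \frac{\pi}{a^{2}},$$
so $\int_{0}^{\infty} - \frac{2}{\left(a^{2} + t^{2}\right)^{2}} \, dt = - \frac{\pi}{2 a^{3}}$.

Repeating — each differentiation of $1/(t^2+a^2)^j$ produces $-2ja/(t^2+a^2)^{j+1}$ — and dividing through by $-2ja$ at each step yields, after $2$ differentiations in total,
$$\int_{0}^{\infty} - \frac{2}{\left(a^{2} + t^{2}\right)^{3}} \, dt = - \frac{3 \pi}{8 a^{5}}.$$

Setting $a = 1$:
$$I = - \frac{3 \pi}{8}.$$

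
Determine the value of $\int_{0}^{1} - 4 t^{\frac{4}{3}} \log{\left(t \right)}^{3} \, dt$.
$\frac{1944}{2401}$

Consider the simpler parametrised integral
$$J(a) = \int_{0}^{1} - 4 t^{a} \, dt = - \frac{4}{a + 1}.$$

Differentiating under the integral sign brings down a factor of $\ln t$:
$$\frac{dJ}{da} = \int_{0}^{1} - 4 t^{a} \log{\left(t \right)} \, dt = \frac{4}{\left(a + 1\right)^{2}}.$$

Repeating $3$ times in total — each differentiation brings down another $\ln t$ — gives
$$\frac{d^{3}J}{da^{3}} = \int_{0}^{1} - 4 t^{a} \log{\left(t \right)}^{3} \, dt = \frac{24}{\left(a + 1\right)^{4}},$$
and the integrand here is exactly the target integrand, so $I = \frac{24}{\left(a + 1\right)^{4}}$.

Setting $a = \frac{4}{3}$:
$$I = \frac{1944}{2401}.$$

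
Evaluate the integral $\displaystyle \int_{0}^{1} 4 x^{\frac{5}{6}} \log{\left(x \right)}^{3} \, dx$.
$- \frac{31104}{14641}$

Start from the elementary integral
$$J(a) = \int_{0}^{1} 4 x^{a} \, dx = \frac{4}{a + 1}.$$

Differentiating under the integral sign brings down a factor of $\ln x$:
$$\frac{dJ}{da} = \int_{0}^{1} 4 x^{a} \log{\left(x \right)} \, dx = - \frac{4}{\left(a + 1\right)^{2}}.$$

Repeating $3$ times in total — each differentiation brings down another $\ln x$ — gives
$$\frac{d^{3}J}{da^{3}} = \int_{0}^{1} 4 x^{a} \log{\left(x \right)}^{3} \, dx = - \frac{24}{\left(a + 1\right)^{4}},$$
and the integrand here is exactly the target integrand, so $I = - \frac{24}{\left(a + 1\right)^{4}}$.

Setting $a = \frac{5}{6}$:
$$I = - \frac{31104}{14641}.$$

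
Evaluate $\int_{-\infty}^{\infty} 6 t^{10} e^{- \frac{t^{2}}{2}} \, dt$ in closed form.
$5670 \sqrt{2} \sqrt{\pi}$

Start from the elementary integral
$$J(a) = \int_{-\infty}^{\infty} 6 e^{- a t^{2}} \, dt = \frac{6 \sqrt{\pi}}{\sqrt{a}}.$$

Differentiating under the integral sign brings down a factor of $(-t^2)$:
$$\frac{dJ}{da} = \int_{-\infty}^{\infty} - 6 t^{2} e^{- a t^{2}} \, dt = - \frac{3 \sqrt{\pi}}{a^{\frac{3}{2}}}.$$

Repeating $5$ times in total — each differentiation brings down another $(-t^2)$ — gives
$$\frac{d^{5}J}{da^{5}} = \int_{-\infty}^{\infty} - 6 t^{10} e^{- a t^{2}} \, dt = - \frac{2835 \sqrt{\pi}}{16 a^{\frac{11}{2}}},$$
and the integrand here is $(-1)^{5}$ times the target integrand, so $I = (-1)^{5}\,\frac{d^{5}J}{da^{5}} = \frac{2835 \sqrt{\pi}}{16 a^{\frac{11}{2}}}$.

Setting $a = \frac{1}{2}$:
$$I = 5670 \sqrt{2} \sqrt{\pi}.$$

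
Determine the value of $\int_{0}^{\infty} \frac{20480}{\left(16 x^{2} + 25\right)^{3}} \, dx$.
$\frac{192 \pi}{625}$

Recall the elementary integral
$$J(a) = \int_{0}^{\infty} \frac{5}{a^{2} + x^{2}} \, dx = \frac{5 \pi}{2 a}.$$

Differentiating under the integral sign with respect to $a$,
$$\frac{dJ}{da} = \int_{0}^{\infty} - \frac{10 a}{\left(a^{2} + x^{2}\right)^{2}} \, dx = - \frac{5 \pi}{2 a^{2}},$$
so $\int_{0}^{\infty} \frac{5}{\left(a^{2} + x^{2}\right)^{2}} \, dx = \frac{5 \pi}{4 a^{3}}$.

Repeating — each differentiation of $1/(x^2+a^2)^j$ produces $-2ja/(x^2+a^2)^{j+1}$ — and dividing through by $-2ja$ at each step yields, after $2$ differentiations in total,
$$\int_{0}^{\infty} \frac{5}{\left(a^{2} + x^{2}\right)^{3}} \, dx = \frac{15 \pi}{16 a^{5}}.$$

Setting $a = \frac{5}{4}$:
$$I = \frac{192 \pi}{625}.$$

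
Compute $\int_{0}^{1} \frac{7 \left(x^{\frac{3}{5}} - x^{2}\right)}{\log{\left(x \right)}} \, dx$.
$- \log{\left(\frac{170859375}{2097152} \right)}$

Replace the exponent $2$ by a parameter $a$: let $I(a) = \int_{0}^{1} \frac{7 \left(x^{\frac{3}{5}} - x^{a}\right)}{\log{\left(x \right)}} \, dx$.

Since $\dfrac{\partial}{\partial a}\,x^{a} = x^{a} \ln x$, the $\ln x$ in the denominator cancels and
$$\frac{dI}{da} = \int_{0}^{1} -7 x^{a} \, dx = -7 \left[\frac{x^{a+1}}{a+1}\right]_0^1 = - \frac{7}{a + 1}.$$

Integrating with respect to $a$ gives $I(a) = - \log{\left(\frac{78125 \left(a + 1\right)^{7}}{2097152} \right)} + C$.

At $a = \frac{3}{5}$ the integrand is identically $0$, so $I(\frac{3}{5}) = 0$. The closed form gives $0$, hence $C = 0$.

Setting $a = 2$:
$$I = - \log{\left(\frac{170859375}{2097152} \right)}.$$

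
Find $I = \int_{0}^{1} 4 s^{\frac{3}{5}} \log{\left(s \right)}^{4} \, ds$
$\frac{9375}{1024}$

Begin with the known integral
$$J(a) = \int_{0}^{1} 4 s^{a} \, ds = \frac{4}{a + 1}.$$

Differentiating under the integral sign brings down a factor of $\ln s$:
$$\frac{dJ}{da} = \int_{0}^{1} 4 s^{a} \log{\left(s \right)} \, ds = - \frac{4}{\left(a + 1\right)^{2}}.$$

Repeating $4$ times in total — each differentiation brings down another $\ln s$ — gives
$$\frac{d^{4}J}{da^{4}} = \int_{0}^{1} 4 s^{a} \log{\left(s \right)}^{4} \, ds = \frac{96}{\left(a + 1\right)^{5}},$$
and the integrand here is exactly the target integrand, so $I = \frac{96}{\left(a + 1\right)^{5}}$.

Setting $a = \frac{3}{5}$:
$$I = \frac{9375}{1024}.$$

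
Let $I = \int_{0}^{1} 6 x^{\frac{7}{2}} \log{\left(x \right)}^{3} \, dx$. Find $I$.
$- \frac{64}{729}$

Consider the simpler parametrised integral
$$J(a) = \int_{0}^{1} 6 x^{a} \, dx = \frac{6}{a + 1}.$$

Differentiating under the integral sign brings down a factor of $\ln x$:
$$\frac{dJ}{da} = \int_{0}^{1} 6 x^{a} \log{\left(x \right)} \, dx = - \frac{6}{\left(a + 1\right)^{2}}.$$

Repeating $3$ times in total — each differentiation brings down another $\ln x$ — gives
$$\frac{d^{3}J}{da^{3}} = \int_{0}^{1} 6 x^{a} \log{\left(x \right)}^{3} \, dx = - \frac{36}{\left(a + 1\right)^{4}},$$
and the integrand here is exactly the target integrand, so $I = - \frac{36}{\left(a + 1\right)^{4}}$.

Setting $a = \frac{7}{2}$:
$$I = - \frac{64}{729}.$$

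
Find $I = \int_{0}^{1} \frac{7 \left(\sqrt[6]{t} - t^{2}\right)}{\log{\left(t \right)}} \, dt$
$\log{\left(\frac{823543}{612220032} \right)}$

Introduce a parameter $a$ in the exponent: let $I(a) = \int_{0}^{1} \frac{7 \left(- t^{2} + t^{a}\right)}{\log{\left(t \right)}} \, dt$.

Since $\dfrac{\partial}{\partial a}\,t^{a} = t^{a} \ln t$, the $\ln t$ in the denominator cancels and
$$\frac{dI}{da} = \int_{0}^{1} 7 t^{a} \, dt = 7 \left[\frac{t^{a+1}}{a+1}\right]_0^1 = \frac{7}{a + 1}.$$

Integrating with respect to $a$ gives $I(a) = \log{\left(\frac{\left(a + 1\right)^{7}}{2187} \right)} + C$.

At $a = 2$ the integrand is identically $0$, so $I(2) = 0$. The closed form gives $0$, hence $C = 0$.

Setting $a = \frac{1}{6}$:
$$I = \log{\left(\frac{823543}{612220032} \right)}.$$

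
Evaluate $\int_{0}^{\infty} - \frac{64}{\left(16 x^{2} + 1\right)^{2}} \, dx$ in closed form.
$- 4 \pi$

Begin with the known result
$$J(a) = \int_{0}^{\infty} - \frac{1}{4 \left(a^{2} + x^{2}\right)} \, dx = - \frac{\pi}{8 a}.$$

Differentiating under the integral sign with respect to $a$,
$$\frac{dJ}{da} = \int_{0}^{\infty} \frac{a}{2 \left(a^{2} + x^{2}\right)^{2}} \, dx = \frac{\pi}{8 a^{2}},$$
so $\int_{0}^{\infty} - \frac{1}{4 \left(a^{2} + x^{2}\right)^{2}} \, dx = - \frac{\pi}{16 a^{3}}$.

Setting $a = \frac{1}{4}$:
$$I = - 4 \pi.$$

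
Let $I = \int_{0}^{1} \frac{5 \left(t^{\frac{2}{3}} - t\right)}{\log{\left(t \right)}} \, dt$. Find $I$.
$\log{\left(\frac{3125}{7776} \right)}$

Replace the exponent $\frac{2}{3}$ by a parameter $a$: let $I(a) = \int_{0}^{1} \frac{5 \left(- t + t^{a}\right)}{\log{\left(t \right)}} \, dt$.

Since $\dfrac{\partial}{\partial a}\,t^{a} = t^{a} \ln t$, the $\ln t$ in the denominator cancels and
$$\frac{dI}{da} = \int_{0}^{1} 5 t^{a} \, dt = 5 \left[\frac{t^{a+1}}{a+1}\right]_0^1 = \frac{5}{a + 1}.$$

Integrating with respect to $a$ gives $I(a) = \log{\left(\frac{\left(a + 1\right)^{5}}{32} \right)} + C$.

At $a = 1$ the integrand is identically $0$, so $I(1) = 0$. The closed form gives $0$, hence $C = 0$.

Setting $a = \frac{2}{3}$:
$$I = \log{\left(\frac{3125}{7776} \right)}.$$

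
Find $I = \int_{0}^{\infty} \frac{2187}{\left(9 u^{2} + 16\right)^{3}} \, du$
$\frac{2187 \pi}{16384}$

Begin with the known result
$$J(a) = \int_{0}^{\infty} \frac{3}{a^{2} + u^{2}} \, du = \frac{3 \pi}{2 a}.$$

Differentiating under the integral sign with respect to $a$,
$$\frac{dJ}{da} = \int_{0}^{\infty} - \frac{6 a}{\left(a^{2} + u^{2}\right)^{2}} \, du = - \frac{3 \pi}{2 a^{2}},$$
so $\int_{0}^{\infty} \frac{3}{\left(a^{2} + u^{2}\right)^{2}} \, du = \frac{3 \pi}{4 a^{3}}$.

Repeating — each differentiation of $1/(u^2+a^2)^j$ produces $-2ja/(u^2+a^2)^{j+1}$ — and dividing through by $-2ja$ at each step yields, after $2$ differentiations in total,
$$\int_{0}^{\infty} \frac{3}{\left(a^{2} + u^{2}\right)^{3}} \, du = \frac{9 \pi}{16 a^{5}}.$$

Setting $a = \frac{4}{3}$:
$$I = \frac{2187 \pi}{16384}.$$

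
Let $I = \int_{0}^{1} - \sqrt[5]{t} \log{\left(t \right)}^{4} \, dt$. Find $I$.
$- \frac{3125}{324}$

Begin with the known integral
$$J(a) = \int_{0}^{1} - t^{a} \, dt = - \frac{1}{a + 1}.$$

Differentiating under the integral sign brings down a factor of $\ln t$:
$$\frac{dJ}{da} = \int_{0}^{1} - t^{a} \log{\left(t \right)} \, dt = \frac{1}{\left(a + 1\right)^{2}}.$$

Repeating $4$ times in total — each differentiation brings down another $\ln t$ — gives
$$\frac{d^{4}J}{da^{4}} = \int_{0}^{1} - t^{a} \log{\left(t \right)}^{4} \, dt = - \frac{24}{\left(a + 1\right)^{5}},$$
and the integrand here is exactly the target integrand, so $I = - \frac{24}{\left(a + 1\right)^{5}}$.

Setting $a = \frac{1}{5}$:
$$I = - \frac{3125}{324}.$$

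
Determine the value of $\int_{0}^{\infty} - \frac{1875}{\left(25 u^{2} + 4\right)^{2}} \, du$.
$- \frac{375 \pi}{32}$

Start from the standard arctangent integral
$$J(a) = \int_{0}^{\infty} - \frac{3}{a^{2} + u^{2}} \, du = - \frac{3 \pi}{2 a}.$$

Differentiating under the integral sign with respect to $a$,
$$\frac{dJ}{da} = \int_{0}^{\infty} \frac{6 a}{\left(a^{2} + u^{2}\right)^{2}} \, du = \frac{3 \pi}{2 a^{2}},$$
so $\int_{0}^{\infty} - \frac{3}{\left(a^{2} + u^{2}\right)^{2}} \, du = - \frac{3 \pi}{4 a^{3}}$.

Setting $a = \frac{2}{5}$:
$$I = - \frac{375 \pi}{32}.$$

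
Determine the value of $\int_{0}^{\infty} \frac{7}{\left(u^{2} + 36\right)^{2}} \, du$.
$\frac{7 \pi}{864}$

Start from the standard arctangent integral
$$J(a) = \int_{0}^{\infty} \frac{7}{a^{2} + u^{2}} \, du = \frac{7 \pi}{2 a}.$$

Differentiating under the integral sign with respect to $a$,
$$\frac{dJ}{da} = \int_{0}^{\infty} - \frac{14 a}{\left(a^{2} + u^{2}\right)^{2}} \, du = - \frac{7 \pi}{2 a^{2}},$$
so $\int_{0}^{\infty} \frac{7}{\left(a^{2} + u^{2}\right)^{2}} \, du = \frac{7 \pi}{4 a^{3}}$.

Setting $a = 6$:
$$I = \frac{7 \pi}{864}.$$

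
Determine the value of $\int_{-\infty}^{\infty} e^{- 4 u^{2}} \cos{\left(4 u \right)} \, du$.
$\frac{\sqrt{\pi}}{2 e}$

Let $b$ denote the cosine frequency and define $I(b) = \int_{-\infty}^{\infty} e^{- 4 u^{2}} \cos{\left(b u \right)} \, du$.

Differentiating under the integral sign,
$$I'(b) = \int_{-\infty}^{\infty} - u e^{- 4 u^{2}} \sin{\left(b u \right)} \, du.$$

Integrate $\int_{-\infty}^{\infty} u \sin(b u)\, e^{- 4 u^{2}}\, du$ by parts with $w = \sin(b u)$ and $dv = u\, e^{- 4 u^{2}}\, du$, giving $v = - \frac{e^{- 4 u^{2}}}{8}$. The boundary term vanishes and
$$\int_{-\infty}^{\infty} u \sin(b u)\, e^{- 4 u^{2}}\, du = \frac{b}{8} \int_{-\infty}^{\infty} \cos(b u)\, e^{- 4 u^{2}}\, du,$$
so $I'(b) = - \frac{b}{8}\, I(b)$.

This is a separable first-order ODE; solving with the initial condition $I(0) = \int_{-\infty}^{\infty} e^{- 4 u^{2}}\,du = \frac{\sqrt{\pi}}{2}$ gives
$$I(b) = \frac{\sqrt{\pi} e^{- \frac{b^{2}}{16}}}{2}.$$

Setting $b = 4$:
$$I = \frac{\sqrt{\pi}}{2 e}.$$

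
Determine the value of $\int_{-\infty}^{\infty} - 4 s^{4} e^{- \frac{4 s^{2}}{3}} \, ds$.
$- \frac{27 \sqrt{3} \sqrt{\pi}}{32}$

Begin with the known integral
$$J(a) = \int_{-\infty}^{\infty} - 4 e^{- a s^{2}} \, ds = - \frac{4 \sqrt{\pi}}{\sqrt{a}}.$$

Differentiating under the integral sign brings down a factor of $(-s^2)$:
$$\frac{dJ}{da} = \int_{-\infty}^{\infty} 4 s^{2} e^{- a s^{2}} \, ds = \frac{2 \sqrt{\pi}}{a^{\frac{3}{2}}}.$$

Repeating twice in total — each differentiation brings down another $(-s^2)$ — gives
$$\frac{d^{2}J}{da^{2}} = \int_{-\infty}^{\infty} - 4 s^{4} e^{- a s^{2}} \, ds = - \frac{3 \sqrt{\pi}}{a^{\frac{5}{2}}},$$
and the integrand here is exactly the target integrand, so $I = - \frac{3 \sqrt{\pi}}{a^{\frac{5}{2}}}$.

Setting $a = \frac{4}{3}$:
$$I = - \frac{27 \sqrt{3} \sqrt{\pi}}{32}.$$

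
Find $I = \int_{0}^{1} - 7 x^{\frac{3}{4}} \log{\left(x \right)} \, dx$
$\frac{16}{7}$

Begin with the known integral
$$J(a) = \int_{0}^{1} - 7 x^{a} \, dx = - \frac{7}{a + 1}.$$

Differentiating under the integral sign brings down a factor of $\ln x$:
$$\frac{dJ}{da} = \int_{0}^{1} - 7 x^{a} \log{\left(x \right)} \, dx = \frac{7}{\left(a + 1\right)^{2}}.$$

The integral on the left is $I$, so $I = \frac{7}{\left(a + 1\right)^{2}}$.

Setting $a = \frac{3}{4}$:
$$I = \frac{16}{7}.$$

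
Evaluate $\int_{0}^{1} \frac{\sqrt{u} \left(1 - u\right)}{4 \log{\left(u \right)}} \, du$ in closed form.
$- \frac{\log{\left(5 \right)}}{4} + \frac{\log{\left(3 \right)}}{4}$

Replace the exponent $\frac{1}{2}$ by a parameter $a$: let $I(a) = \int_{0}^{1} \frac{- u^{\frac{3}{2}} + u^{a}}{4 \log{\left(u \right)}} \, du$.

Since $\dfrac{\partial}{\partial a}\,u^{a} = u^{a} \ln u$, the $\ln u$ in the denominator cancels and
$$\frac{dI}{da} = \int_{0}^{1} \frac{1}{4} u^{a} \, du = \frac{1}{4} \left[\frac{u^{a+1}}{a+1}\right]_0^1 = \frac{1}{4 \left(a + 1\right)}.$$

Integrating with respect to $a$ gives $I(a) = \frac{\log{\left(a + 1 \right)}}{4} - \frac{\log{\left(5 \right)}}{4} + \frac{\log{\left(2 \right)}}{4} + C$.

At $a = \frac{3}{2}$ the integrand is identically $0$, so $I(\frac{3}{2}) = 0$. The closed form gives $0$, hence $C = 0$.

Setting $a = \frac{1}{2}$:
$$I = - \frac{\log{\left(5 \right)}}{4} + \frac{\log{\left(3 \right)}}{4}.$$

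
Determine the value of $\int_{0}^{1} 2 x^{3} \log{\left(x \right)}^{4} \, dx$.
$\frac{3}{64}$

Consider the simpler parametrised integral
$$J(a) = \int_{0}^{1} 2 x^{a} \, dx = \frac{2}{a + 1}.$$

Differentiating under the integral sign brings down a factor of $\ln x$:
$$\frac{dJ}{da} = \int_{0}^{1} 2 x^{a} \log{\left(x \right)} \, dx = - \frac{2}{\left(a + 1\right)^{2}}.$$

Repeating $4$ times in total — each differentiation brings down another $\ln x$ — gives
$$\frac{d^{4}J}{da^{4}} = \int_{0}^{1} 2 x^{a} \log{\left(x \right)}^{4} \, dx = \frac{48}{\left(a + 1\right)^{5}},$$
and the integrand here is exactly the target integrand, so $I = \frac{48}{\left(a + 1\right)^{5}}$.

Setting $a = 3$:
$$I = \frac{3}{64}.$$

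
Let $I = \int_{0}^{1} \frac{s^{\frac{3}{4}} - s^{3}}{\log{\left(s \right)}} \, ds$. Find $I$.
$- \log{\left(\frac{16}{7} \right)}$

Consider the one-parameter family: let $I(a) = \int_{0}^{1} \frac{s^{\frac{3}{4}} - s^{a}}{\log{\left(s \right)}} \, ds$.

Since $\dfrac{\partial}{\partial a}\,s^{a} = s^{a} \ln s$, the $\ln s$ in the denominator cancels and
$$\frac{dI}{da} = \int_{0}^{1} -1 s^{a} \, ds = -1 \left[\frac{s^{a+1}}{a+1}\right]_0^1 = - \frac{1}{a + 1}.$$

Integrating with respect to $a$ gives $I(a) = - \log{\left(\frac{4 a}{7} + \frac{4}{7} \right)} + C$.

At $a = \frac{3}{4}$ the integrand is identically $0$, so $I(\frac{3}{4}) = 0$. The closed form gives $0$, hence $C = 0$.

Setting $a = 3$:
$$I = - \log{\left(\frac{16}{7} \right)}.$$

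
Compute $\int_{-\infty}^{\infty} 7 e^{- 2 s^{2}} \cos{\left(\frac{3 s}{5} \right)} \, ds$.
$\frac{7 \sqrt{2} \sqrt{\pi}}{2 e^{\frac{9}{200}}}$

Let $b$ denote the cosine frequency and define $I(b) = \int_{-\infty}^{\infty} 7 e^{- 2 s^{2}} \cos{\left(b s \right)} \, ds$.

Differentiating under the integral sign,
$$I'(b) = \int_{-\infty}^{\infty} - 7 s e^{- 2 s^{2}} \sin{\left(b s \right)} \, ds.$$

Integrate $\int_{-\infty}^{\infty} s \sin(b s)\, e^{- 2 s^{2}}\, ds$ by parts with $u = \sin(b s)$ and $dv = s\, e^{- 2 s^{2}}\, ds$, giving $v = - \frac{e^{- 2 s^{2}}}{4}$. The boundary term vanishes and
$$\int_{-\infty}^{\infty} s \sin(b s)\, e^{- 2 s^{2}}\, ds = \frac{b}{4} \int_{-\infty}^{\infty} \cos(b s)\, e^{- 2 s^{2}}\, ds,$$
so $I'(b) = - \frac{b}{4}\, I(b)$.

This is a separable first-order ODE; solving with the initial condition $I(0) = \int_{-\infty}^{\infty} 7 e^{- 2 s^{2}}\,ds = \frac{7 \sqrt{2} \sqrt{\pi}}{2}$ gives
$$I(b) = \frac{7 \sqrt{2} \sqrt{\pi} e^{- \frac{b^{2}}{8}}}{2}.$$

Setting $b = \frac{3}{5}$:
$$I = \frac{7 \sqrt{2} \sqrt{\pi}}{2 e^{\frac{9}{200}}}.$$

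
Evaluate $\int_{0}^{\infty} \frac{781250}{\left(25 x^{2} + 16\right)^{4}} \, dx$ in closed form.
$\frac{390625 \pi}{262144}$

Recall the elementary integral
$$J(a) = \int_{0}^{\infty} \frac{2}{a^{2} + x^{2}} \, dx = \frac{\pi}{a}.$$

Differentiating under the integral sign with respect to $a$,
$$\frac{dJ}{da} = \int_{0}^{\infty} - \frac{4 a}{\left(a^{2} + x^{2}\right)^{2}} \, dx = - \frac{\pi}{a^{2}},$$
so $\int_{0}^{\infty} \frac{2}{\left(a^{2} + x^{2}\right)^{2}} \, dx = \frac{\pi}{2 a^{3}}$.

Repeating — each differentiation of $1/(x^2+a^2)^j$ produces $-2ja/(x^2+a^2)^{j+1}$ — and dividing through by $-2ja$ at each step yields, after $3$ differentiations in total,
$$\int_{0}^{\infty} \frac{2}{\left(a^{2} + x^{2}\right)^{4}} \, dx = \frac{5 \pi}{16 a^{7}}.$$

Setting $a = \frac{4}{5}$:
$$I = \frac{390625 \pi}{262144}.$$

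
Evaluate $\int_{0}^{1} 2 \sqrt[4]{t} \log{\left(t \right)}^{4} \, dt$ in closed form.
$\frac{49152}{3125}$

Begin with the known integral
$$J(a) = \int_{0}^{1} 2 t^{a} \, dt = \frac{2}{a + 1}.$$

Differentiating under the integral sign brings down a factor of $\ln t$:
$$\frac{dJ}{da} = \int_{0}^{1} 2 t^{a} \log{\left(t \right)} \, dt = - \frac{2}{\left(a + 1\right)^{2}}.$$

Repeating $4$ times in total — each differentiation brings down another $\ln t$ — gives
$$\frac{d^{4}J}{da^{4}} = \int_{0}^{1} 2 t^{a} \log{\left(t \right)}^{4} \, dt = \frac{48}{\left(a + 1\right)^{5}},$$
and the integrand here is exactly the target integrand, so $I = \frac{48}{\left(a + 1\right)^{5}}$.

Setting $a = \frac{1}{4}$:
$$I = \frac{49152}{3125}.$$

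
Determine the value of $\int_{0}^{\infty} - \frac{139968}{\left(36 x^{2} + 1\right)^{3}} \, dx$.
$- 4374 \pi$

Begin with the known result
$$J(a) = \int_{0}^{\infty} - \frac{3}{a^{2} + x^{2}} \, dx = - \frac{3 \pi}{2 a}.$$

Differentiating under the integral sign with respect to $a$,
$$\frac{dJ}{da} = \int_{0}^{\infty} \frac{6 a}{\left(a^{2} + x^{2}\right)^{2}} \, dx = \frac{3 \pi}{2 a^{2}},$$
so $\int_{0}^{\infty} - \frac{3}{\left(a^{2} + x^{2}\right)^{2}} \, dx = - \frac{3 \pi}{4 a^{3}}$.

Repeating — each differentiation of $1/(x^2+a^2)^j$ produces $-2ja/(x^2+a^2)^{j+1}$ — and dividing through by $-2ja$ at each step yields, after $2$ differentiations in total,
$$\int_{0}^{\infty} - \frac{3}{\left(a^{2} + x^{2}\right)^{3}} \, dx = - \frac{9 \pi}{16 a^{5}}.$$

Setting $a = \frac{1}{6}$:
$$I = - 4374 \pi.$$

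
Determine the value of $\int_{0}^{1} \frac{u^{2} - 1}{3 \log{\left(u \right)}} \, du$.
$\frac{\log{\left(3 \right)}}{3}$

Replace the exponent $2$ by a parameter $a$: let $I(a) = \int_{0}^{1} \frac{u^{a} - 1}{3 \log{\left(u \right)}} \, du$.

Since $\dfrac{\partial}{\partial a}\,u^{a} = u^{a} \ln u$, the $\ln u$ in the denominator cancels and
$$\frac{dI}{da} = \int_{0}^{1} \frac{1}{3} u^{a} \, du = \frac{1}{3} \left[\frac{u^{a+1}}{a+1}\right]_0^1 = \frac{1}{3 \left(a + 1\right)}.$$

Integrating with respect to $a$ gives $I(a) = \frac{\log{\left(a + 1 \right)}}{3} + C$.

At $a = 0$ the integrand is identically $0$, so $I(0) = 0$. The closed form gives $0$, hence $C = 0$.

Setting $a = 2$:
$$I = \frac{\log{\left(3 \right)}}{3}.$$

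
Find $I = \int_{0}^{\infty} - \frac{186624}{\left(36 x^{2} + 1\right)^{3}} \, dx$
$- 5832 \pi$

Recall the elementary integral
$$J(a) = \int_{0}^{\infty} - \frac{4}{a^{2} + x^{2}} \, dx = - \frac{2 \pi}{a}.$$

Differentiating under the integral sign with respect to $a$,
$$\frac{dJ}{da} = \int_{0}^{\infty} \frac{8 a}{\left(a^{2} + x^{2}\right)^{2}} \, dx = \frac{2 \pi}{a^{2}},$$
so $\int_{0}^{\infty} - \frac{4}{\left(a^{2} + x^{2}\right)^{2}} \, dx = - \frac{\pi}{a^{3}}$.

Repeating — each differentiation of $1/(x^2+a^2)^j$ produces $-2ja/(x^2+a^2)^{j+1}$ — and dividing through by $-2ja$ at each step yields, after $2$ differentiations in total,
$$\int_{0}^{\infty} - \frac{4}{\left(a^{2} + x^{2}\right)^{3}} \, dx = - \frac{3 \pi}{4 a^{5}}.$$

Setting $a = \frac{1}{6}$:
$$I = - 5832 \pi.$$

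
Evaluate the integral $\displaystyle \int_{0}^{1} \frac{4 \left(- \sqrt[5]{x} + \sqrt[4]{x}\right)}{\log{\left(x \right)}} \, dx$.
$\log{\left(\frac{390625}{331776} \right)}$

Replace the exponent $\frac{1}{4}$ by a parameter $a$: let $I(a) = \int_{0}^{1} \frac{4 \left(- \sqrt[5]{x} + x^{a}\right)}{\log{\left(x \right)}} \, dx$.

Since $\dfrac{\partial}{\partial a}\,x^{a} = x^{a} \ln x$, the $\ln x$ in the denominator cancels and
$$\frac{dI}{da} = \int_{0}^{1} 4 x^{a} \, dx = 4 \left[\frac{x^{a+1}}{a+1}\right]_0^1 = \frac{4}{a + 1}.$$

Integrating with respect to $a$ gives $I(a) = \log{\left(\frac{625 \left(a + 1\right)^{4}}{1296} \right)} + C$.

At $a = \frac{1}{5}$ the integrand is identically $0$, so $I(\frac{1}{5}) = 0$. The closed form gives $0$, hence $C = 0$.

Setting $a = \frac{1}{4}$:
$$I = \log{\left(\frac{390625}{331776} \right)}.$$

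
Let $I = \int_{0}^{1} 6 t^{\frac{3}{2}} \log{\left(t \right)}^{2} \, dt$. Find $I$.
$\frac{96}{125}$

Begin with the known integral
$$J(a) = \int_{0}^{1} 6 t^{a} \, dt = \frac{6}{a + 1}.$$

Differentiating under the integral sign brings down a factor of $\ln t$:
$$\frac{dJ}{da} = \int_{0}^{1} 6 t^{a} \log{\left(t \right)} \, dt = - \frac{6}{\left(a + 1\right)^{2}}.$$

Repeating twice in total — each differentiation brings down another $\ln t$ — gives
$$\frac{d^{2}J}{da^{2}} = \int_{0}^{1} 6 t^{a} \log{\left(t \right)}^{2} \, dt = \frac{12}{\left(a + 1\right)^{3}},$$
and the integrand here is exactly the target integrand, so $I = \frac{12}{\left(a + 1\right)^{3}}$.

Setting $a = \frac{3}{2}$:
$$I = \frac{96}{125}.$$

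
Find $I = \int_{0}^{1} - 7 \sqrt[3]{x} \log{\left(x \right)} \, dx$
$\frac{63}{16}$

Consider the simpler parametrised integral
$$J(a) = \int_{0}^{1} - 7 x^{a} \, dx = - \frac{7}{a + 1}.$$

Differentiating under the integral sign brings down a factor of $\ln x$:
$$\frac{dJ}{da} = \int_{0}^{1} - 7 x^{a} \log{\left(x \right)} \, dx = \frac{7}{\left(a + 1\right)^{2}}.$$

The integral on the left is $I$, so $I = \frac{7}{\left(a + 1\right)^{2}}$.

Setting $a = \frac{1}{3}$:
$$I = \frac{63}{16}.$$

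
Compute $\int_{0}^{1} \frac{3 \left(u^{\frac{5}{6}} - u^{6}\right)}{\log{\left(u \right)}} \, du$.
$\log{\left(\frac{1331}{74088} \right)}$

Consider the one-parameter family: let $I(a) = \int_{0}^{1} \frac{3 \left(- u^{6} + u^{a}\right)}{\log{\left(u \right)}} \, du$.

Since $\dfrac{\partial}{\partial a}\,u^{a} = u^{a} \ln u$, the $\ln u$ in the denominator cancels and
$$\frac{dI}{da} = \int_{0}^{1} 3 u^{a} \, du = 3 \left[\frac{u^{a+1}}{a+1}\right]_0^1 = \frac{3}{a + 1}.$$

Integrating with respect to $a$ gives $I(a) = \log{\left(\frac{\left(a + 1\right)^{3}}{343} \right)} + C$.

At $a = 6$ the integrand is identically $0$, so $I(6) = 0$. The closed form gives $0$, hence $C = 0$.

Setting $a = \frac{5}{6}$:
$$I = \log{\left(\frac{1331}{74088} \right)}.$$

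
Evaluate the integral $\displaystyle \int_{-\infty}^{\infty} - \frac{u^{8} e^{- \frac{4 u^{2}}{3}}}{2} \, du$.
$- \frac{8505 \sqrt{3} \sqrt{\pi}}{16384}$

Start from the elementary integral
$$J(a) = \int_{-\infty}^{\infty} - \frac{e^{- a u^{2}}}{2} \, du = - \frac{\sqrt{\pi}}{2 \sqrt{a}}.$$

Differentiating under the integral sign brings down a factor of $(-u^2)$:
$$\frac{dJ}{da} = \int_{-\infty}^{\infty} \frac{u^{2} e^{- a u^{2}}}{2} \, du = \frac{\sqrt{\pi}}{4 a^{\frac{3}{2}}}.$$

Repeating $4$ times in total — each differentiation brings down another $(-u^2)$ — gives
$$\frac{d^{4}J}{da^{4}} = \int_{-\infty}^{\infty} - \frac{u^{8} e^{- a u^{2}}}{2} \, du = - \frac{105 \sqrt{\pi}}{32 a^{\frac{9}{2}}},$$
and the integrand here is exactly the target integrand, so $I = - \frac{105 \sqrt{\pi}}{32 a^{\frac{9}{2}}}$.

Setting $a = \frac{4}{3}$:
$$I = - \frac{8505 \sqrt{3} \sqrt{\pi}}{16384}.$$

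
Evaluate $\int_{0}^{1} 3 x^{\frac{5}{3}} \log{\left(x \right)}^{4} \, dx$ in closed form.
$\frac{2187}{4096}$

Start from the elementary integral
$$J(a) = \int_{0}^{1} 3 x^{a} \, dx = \frac{3}{a + 1}.$$

Differentiating under the integral sign brings down a factor of $\ln x$:
$$\frac{dJ}{da} = \int_{0}^{1} 3 x^{a} \log{\left(x \right)} \, dx = - \frac{3}{\left(a + 1\right)^{2}}.$$

Repeating $4$ times in total — each differentiation brings down another $\ln x$ — gives
$$\frac{d^{4}J}{da^{4}} = \int_{0}^{1} 3 x^{a} \log{\left(x \right)}^{4} \, dx = \frac{72}{\left(a + 1\right)^{5}},$$
and the integrand here is exactly the target integrand, so $I = \frac{72}{\left(a + 1\right)^{5}}$.

Setting $a = \frac{5}{3}$:
$$I = \frac{2187}{4096}.$$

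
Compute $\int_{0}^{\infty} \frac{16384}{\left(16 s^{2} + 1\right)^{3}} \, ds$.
$768 \pi$

Recall the elementary integral
$$J(a) = \int_{0}^{\infty} \frac{4}{a^{2} + s^{2}} \, ds = \frac{2 \pi}{a}.$$

Differentiating under the integral sign with respect to $a$,
$$\frac{dJ}{da} = \int_{0}^{\infty} - \frac{8 a}{\left(a^{2} + s^{2}\right)^{2}} \, ds = - \frac{2 \pi}{a^{2}},$$
so $\int_{0}^{\infty} \frac{4}{\left(a^{2} + s^{2}\right)^{2}} \, ds = \frac{\pi}{a^{3}}$.

Repeating — each differentiation of $1/(s^2+a^2)^j$ produces $-2ja/(s^2+a^2)^{j+1}$ — and dividing through by $-2ja$ at each step yields, after $2$ differentiations in total,
$$\int_{0}^{\infty} \frac{4}{\left(a^{2} + s^{2}\right)^{3}} \, ds = \frac{3 \pi}{4 a^{5}}.$$

Setting $a = \frac{1}{4}$:
$$I = 768 \pi.$$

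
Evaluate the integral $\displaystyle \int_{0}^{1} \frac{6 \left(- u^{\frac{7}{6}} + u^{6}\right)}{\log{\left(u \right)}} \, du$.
$\log{\left(\frac{5489031744}{4826809} \right)}$

Replace the exponent $\frac{7}{6}$ by a parameter $a$: let $I(a) = \int_{0}^{1} \frac{6 \left(u^{6} - u^{a}\right)}{\log{\left(u \right)}} \, du$.

Since $\dfrac{\partial}{\partial a}\,u^{a} = u^{a} \ln u$, the $\ln u$ in the denominator cancels and
$$\frac{dI}{da} = \int_{0}^{1} -6 u^{a} \, du = -6 \left[\frac{u^{a+1}}{a+1}\right]_0^1 = - \frac{6}{a + 1}.$$

Integrating with respect to $a$ gives $I(a) = \log{\left(\frac{117649}{\left(a + 1\right)^{6}} \right)} + C$.

At $a = 6$ the integrand is identically $0$, so $I(6) = 0$. The closed form gives $0$, hence $C = 0$.

Setting $a = \frac{7}{6}$:
$$I = \log{\left(\frac{5489031744}{4826809} \right)}.$$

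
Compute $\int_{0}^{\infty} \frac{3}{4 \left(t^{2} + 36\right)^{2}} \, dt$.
$\frac{\pi}{1152}$

Recall the elementary integral
$$J(a) = \int_{0}^{\infty} \frac{3}{4 \left(a^{2} + t^{2}\right)} \, dt = \frac{3 \pi}{8 a}.$$

Differentiating under the integral sign with respect to $a$,
$$\frac{dJ}{da} = \int_{0}^{\infty} - \frac{3 a}{2 \left(a^{2} + t^{2}\right)^{2}} \, dt = - \frac{3 \pi}{8 a^{2}},$$
so $\int_{0}^{\infty} \frac{3}{4 \left(a^{2} + t^{2}\right)^{2}} \, dt = \frac{3 \pi}{16 a^{3}}$.

Setting $a = 6$:
$$I = \frac{\pi}{1152}.$$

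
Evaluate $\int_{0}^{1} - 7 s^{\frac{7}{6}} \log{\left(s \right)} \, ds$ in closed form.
$\frac{252}{169}$

Start from the elementary integral
$$J(a) = \int_{0}^{1} - 7 s^{a} \, ds = - \frac{7}{a + 1}.$$

Differentiating under the integral sign brings down a factor of $\ln s$:
$$\frac{dJ}{da} = \int_{0}^{1} - 7 s^{a} \log{\left(s \right)} \, ds = \frac{7}{\left(a + 1\right)^{2}}.$$

The integral on the left is $I$, so $I = \frac{7}{\left(a + 1\right)^{2}}$.

Setting $a = \frac{7}{6}$:
$$I = \frac{252}{169}.$$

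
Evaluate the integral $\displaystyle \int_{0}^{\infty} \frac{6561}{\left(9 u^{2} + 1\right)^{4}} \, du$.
$\frac{10935 \pi}{32}$

Recall the elementary integral
$$J(a) = \int_{0}^{\infty} \frac{1}{a^{2} + u^{2}} \, du = \frac{\pi}{2 a}.$$

Differentiating under the integral sign with respect to $a$,
$$\frac{dJ}{da} = \int_{0}^{\infty} - \frac{2 a}{\left(a^{2} + u^{2}\right)^{2}} \, du = - \frac{\pi}{2 a^{2}},$$
so $\int_{0}^{\infty} \frac{1}{\left(a^{2} + u^{2}\right)^{2}} \, du = \frac{\pi}{4 a^{3}}$.

Repeating — each differentiation of $1/(u^2+a^2)^j$ produces $-2ja/(u^2+a^2)^{j+1}$ — and dividing through by $-2ja$ at each step yields, after $3$ differentiations in total,
$$\int_{0}^{\infty} \frac{1}{\left(a^{2} + u^{2}\right)^{4}} \, du = \frac{5 \pi}{32 a^{7}}.$$

Setting $a = \frac{1}{3}$:
$$I = \frac{10935 \pi}{32}.$$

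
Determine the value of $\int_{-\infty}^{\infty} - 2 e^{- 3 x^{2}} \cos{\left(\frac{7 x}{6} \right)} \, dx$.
$- \frac{2 \sqrt{3} \sqrt{\pi}}{3 e^{\frac{49}{432}}}$

Treat the cosine frequency as a parameter and define $I(b) = \int_{-\infty}^{\infty} - 2 e^{- 3 x^{2}} \cos{\left(b x \right)} \, dx$.

Differentiating under the integral sign,
$$I'(b) = \int_{-\infty}^{\infty} 2 x e^{- 3 x^{2}} \sin{\left(b x \right)} \, dx.$$

Integrate $\int_{-\infty}^{\infty} x \sin(b x)\, e^{- 3 x^{2}}\, dx$ by parts with $u = \sin(b x)$ and $dv = x\, e^{- 3 x^{2}}\, dx$, giving $v = - \frac{e^{- 3 x^{2}}}{6}$. The boundary term vanishes and
$$\int_{-\infty}^{\infty} x \sin(b x)\, e^{- 3 x^{2}}\, dx = \frac{b}{6} \int_{-\infty}^{\infty} \cos(b x)\, e^{- 3 x^{2}}\, dx,$$
so $I'(b) = - \frac{b}{6}\, I(b)$.

This is a separable first-order ODE; solving with the initial condition $I(0) = \int_{-\infty}^{\infty} - 2 e^{- 3 x^{2}}\,dx = - \frac{2 \sqrt{3} \sqrt{\pi}}{3}$ gives
$$I(b) = - \frac{2 \sqrt{3} \sqrt{\pi} e^{- \frac{b^{2}}{12}}}{3}.$$

Setting $b = \frac{7}{6}$:
$$I = - \frac{2 \sqrt{3} \sqrt{\pi}}{3 e^{\frac{49}{432}}}.$$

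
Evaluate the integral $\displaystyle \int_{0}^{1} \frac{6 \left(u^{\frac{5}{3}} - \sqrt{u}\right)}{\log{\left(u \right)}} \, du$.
$\log{\left(\frac{16777216}{531441} \right)}$

Introduce a parameter $a$ in the exponent: let $I(a) = \int_{0}^{1} \frac{6 \left(- \sqrt{u} + u^{a}\right)}{\log{\left(u \right)}} \, du$.

Since $\dfrac{\partial}{\partial a}\,u^{a} = u^{a} \ln u$, the $\ln u$ in the denominator cancels and
$$\frac{dI}{da} = \int_{0}^{1} 6 u^{a} \, du = 6 \left[\frac{u^{a+1}}{a+1}\right]_0^1 = \frac{6}{a + 1}.$$

Integrating with respect to $a$ gives $I(a) = \log{\left(\frac{64 \left(a + 1\right)^{6}}{729} \right)} + C$.

At $a = \frac{1}{2}$ the integrand is identically $0$, so $I(\frac{1}{2}) = 0$. The closed form gives $0$, hence $C = 0$.

Setting $a = \frac{5}{3}$:
$$I = \log{\left(\frac{16777216}{531441} \right)}.$$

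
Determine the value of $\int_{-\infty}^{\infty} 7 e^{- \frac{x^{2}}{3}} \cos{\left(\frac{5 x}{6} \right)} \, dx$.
$\frac{7 \sqrt{3} \sqrt{\pi}}{e^{\frac{25}{48}}}$

Define $I(b) = \int_{-\infty}^{\infty} 7 e^{- \frac{x^{2}}{3}} \cos{\left(b x \right)} \, dx$.

Differentiating under the integral sign,
$$I'(b) = \int_{-\infty}^{\infty} - 7 x e^{- \frac{x^{2}}{3}} \sin{\left(b x \right)} \, dx.$$

Integrate $\int_{-\infty}^{\infty} x \sin(b x)\, e^{- \frac{x^{2}}{3}}\, dx$ by parts with $u = \sin(b x)$ and $dv = x\, e^{- \frac{x^{2}}{3}}\, dx$, giving $v = - \frac{3 e^{- \frac{x^{2}}{3}}}{2}$. The boundary term vanishes and
$$\int_{-\infty}^{\infty} x \sin(b x)\, e^{- \frac{x^{2}}{3}}\, dx = \frac{3 b}{2} \int_{-\infty}^{\infty} \cos(b x)\, e^{- \frac{x^{2}}{3}}\, dx,$$
so $I'(b) = - \frac{3 b}{2}\, I(b)$.

This is a separable first-order ODE; solving with the initial condition $I(0) = \int_{-\infty}^{\infty} 7 e^{- \frac{x^{2}}{3}}\,dx = 7 \sqrt{3} \sqrt{\pi}$ gives
$$I(b) = 7 \sqrt{3} \sqrt{\pi} e^{- \frac{3 b^{2}}{4}}.$$

Setting $b = \frac{5}{6}$:
$$I = \frac{7 \sqrt{3} \sqrt{\pi}}{e^{\frac{25}{48}}}.$$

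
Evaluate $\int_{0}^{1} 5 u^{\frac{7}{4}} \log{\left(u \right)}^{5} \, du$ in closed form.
$- \frac{2457600}{1771561}$

Begin with the known integral
$$J(a) = \int_{0}^{1} 5 u^{a} \, du = \frac{5}{a + 1}.$$

Differentiating under the integral sign brings down a factor of $\ln u$:
$$\frac{dJ}{da} = \int_{0}^{1} 5 u^{a} \log{\left(u \right)} \, du = - \frac{5}{\left(a + 1\right)^{2}}.$$

Repeating $5$ times in total — each differentiation brings down another $\ln u$ — gives
$$\frac{d^{5}J}{da^{5}} = \int_{0}^{1} 5 u^{a} \log{\left(u \right)}^{5} \, du = - \frac{600}{\left(a + 1\right)^{6}},$$
and the integrand here is exactly the target integrand, so $I = - \frac{600}{\left(a + 1\right)^{6}}$.

Setting $a = \frac{7}{4}$:
$$I = - \frac{2457600}{1771561}.$$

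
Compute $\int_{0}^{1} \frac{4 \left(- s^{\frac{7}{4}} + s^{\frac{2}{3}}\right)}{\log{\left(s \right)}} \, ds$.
$- \log{\left(\frac{1185921}{160000} \right)}$

Consider the one-parameter family: let $I(a) = \int_{0}^{1} \frac{4 \left(s^{\frac{2}{3}} - s^{a}\right)}{\log{\left(s \right)}} \, ds$.

Since $\dfrac{\partial}{\partial a}\,s^{a} = s^{a} \ln s$, the $\ln s$ in the denominator cancels and
$$\frac{dI}{da} = \int_{0}^{1} -4 s^{a} \, ds = -4 \left[\frac{s^{a+1}}{a+1}\right]_0^1 = - \frac{4}{a + 1}.$$

Integrating with respect to $a$ gives $I(a) = - \log{\left(\frac{81 \left(a + 1\right)^{4}}{625} \right)} + C$.

At $a = \frac{2}{3}$ the integrand is identically $0$, so $I(\frac{2}{3}) = 0$. The closed form gives $0$, hence $C = 0$.

Setting $a = \frac{7}{4}$:
$$I = - \log{\left(\frac{1185921}{160000} \right)}.$$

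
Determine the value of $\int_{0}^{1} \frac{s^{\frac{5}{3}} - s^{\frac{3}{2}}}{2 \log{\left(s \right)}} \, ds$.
$- \frac{\log{\left(15 \right)}}{2} + 2 \log{\left(2 \right)}$

Consider the one-parameter family: let $I(a) = \int_{0}^{1} \frac{s^{\frac{5}{3}} - s^{a}}{2 \log{\left(s \right)}} \, ds$.

Since $\dfrac{\partial}{\partial a}\,s^{a} = s^{a} \ln s$, the $\ln s$ in the denominator cancels and
$$\frac{dI}{da} = \int_{0}^{1} - \frac{1}{2} s^{a} \, ds = - \frac{1}{2} \left[\frac{s^{a+1}}{a+1}\right]_0^1 = - \frac{1}{2 a + 2}.$$

Integrating with respect to $a$ gives $I(a) = - \log{\left(\frac{\sqrt{6} \sqrt{a + 1}}{4} \right)} + C$.

At $a = \frac{5}{3}$ the integrand is identically $0$, so $I(\frac{5}{3}) = 0$. The closed form gives $0$, hence $C = 0$.

Setting $a = \frac{3}{2}$:
$$I = - \frac{\log{\left(15 \right)}}{2} + 2 \log{\left(2 \right)}.$$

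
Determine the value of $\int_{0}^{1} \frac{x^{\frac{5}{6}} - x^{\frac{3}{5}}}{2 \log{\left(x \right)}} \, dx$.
$\log{\left(\frac{\sqrt{165}}{12} \right)}$

Introduce a parameter $a$ in the exponent: let $I(a) = \int_{0}^{1} \frac{x^{\frac{5}{6}} - x^{a}}{2 \log{\left(x \right)}} \, dx$.

Since $\dfrac{\partial}{\partial a}\,x^{a} = x^{a} \ln x$, the $\ln x$ in the denominator cancels and
$$\frac{dI}{da} = \int_{0}^{1} - \frac{1}{2} x^{a} \, dx = - \frac{1}{2} \left[\frac{x^{a+1}}{a+1}\right]_0^1 = - \frac{1}{2 a + 2}.$$

Integrating with respect to $a$ gives $I(a) = - \frac{\log{\left(a + 1 \right)}}{2} - \frac{\log{\left(6 \right)}}{2} + \frac{\log{\left(11 \right)}}{2} + C$.

At $a = \frac{5}{6}$ the integrand is identically $0$, so $I(\frac{5}{6}) = 0$. The closed form gives $0$, hence $C = 0$.

Setting $a = \frac{3}{5}$:
$$I = \log{\left(\frac{\sqrt{165}}{12} \right)}.$$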